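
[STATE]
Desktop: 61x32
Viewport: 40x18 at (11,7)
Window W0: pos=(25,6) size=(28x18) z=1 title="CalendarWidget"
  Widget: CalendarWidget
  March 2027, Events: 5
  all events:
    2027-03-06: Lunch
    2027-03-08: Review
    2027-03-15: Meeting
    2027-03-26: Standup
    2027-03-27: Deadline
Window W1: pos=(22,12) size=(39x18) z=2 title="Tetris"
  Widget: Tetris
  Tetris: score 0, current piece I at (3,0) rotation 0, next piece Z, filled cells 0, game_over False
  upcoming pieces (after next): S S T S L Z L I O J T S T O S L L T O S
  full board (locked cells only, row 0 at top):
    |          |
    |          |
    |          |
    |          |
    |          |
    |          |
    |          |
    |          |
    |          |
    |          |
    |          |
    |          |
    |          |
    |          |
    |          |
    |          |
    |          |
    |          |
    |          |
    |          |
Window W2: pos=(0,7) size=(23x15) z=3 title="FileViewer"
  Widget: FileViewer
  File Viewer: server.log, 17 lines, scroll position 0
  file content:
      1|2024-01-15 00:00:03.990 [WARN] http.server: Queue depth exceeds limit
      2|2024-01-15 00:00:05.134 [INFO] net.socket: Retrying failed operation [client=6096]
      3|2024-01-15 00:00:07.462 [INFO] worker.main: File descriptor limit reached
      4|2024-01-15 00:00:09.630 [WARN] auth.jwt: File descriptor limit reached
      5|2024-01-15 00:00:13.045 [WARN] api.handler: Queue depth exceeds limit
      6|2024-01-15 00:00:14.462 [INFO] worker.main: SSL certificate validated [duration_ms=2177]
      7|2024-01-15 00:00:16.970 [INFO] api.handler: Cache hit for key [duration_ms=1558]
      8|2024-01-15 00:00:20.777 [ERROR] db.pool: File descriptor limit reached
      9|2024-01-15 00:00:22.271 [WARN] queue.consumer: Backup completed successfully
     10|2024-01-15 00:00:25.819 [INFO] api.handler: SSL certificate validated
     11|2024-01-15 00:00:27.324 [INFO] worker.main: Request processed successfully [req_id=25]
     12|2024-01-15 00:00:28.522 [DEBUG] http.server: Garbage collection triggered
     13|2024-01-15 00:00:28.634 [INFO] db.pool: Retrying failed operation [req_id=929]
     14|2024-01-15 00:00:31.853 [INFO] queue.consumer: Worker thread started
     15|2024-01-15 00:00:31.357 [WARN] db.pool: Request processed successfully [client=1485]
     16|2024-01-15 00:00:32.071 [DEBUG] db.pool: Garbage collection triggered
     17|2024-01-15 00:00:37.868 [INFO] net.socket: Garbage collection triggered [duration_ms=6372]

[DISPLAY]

━━━━━━━━━━━┓  ┃ CalendarWidget          
r          ┃  ┠─────────────────────────
───────────┨  ┃        March 2027       
 00:00:03.▲┃  ┃Mo Tu We Th Fr Sa Su     
 00:00:05.█┃  ┃ 1  2  3  4  5  6*  7    
 00:00:07.░┃━━━━━━━━━━━━━━━━━━━━━━━━━━━━
 00:00:09.░┃ Tetris                     
 00:00:13.░┃────────────────────────────
 00:00:14.░┃          │Next:            
 00:00:16.░┃          │▓▓               
 00:00:20.░┃          │ ▓▓              
 00:00:22.░┃          │                 
 00:00:25.░┃          │                 
 00:00:27.▼┃          │                 
━━━━━━━━━━━┛          │Score:           
           ┃          │0                
           ┃          │                 
           ┃          │                 


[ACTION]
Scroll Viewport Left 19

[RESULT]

┏━━━━━━━━━━━━━━━━━━━━━┓  ┃ CalendarWidge
┃ FileViewer          ┃  ┠──────────────
┠─────────────────────┨  ┃        March 
┃2024-01-15 00:00:03.▲┃  ┃Mo Tu We Th Fr
┃2024-01-15 00:00:05.█┃  ┃ 1  2  3  4  5
┃2024-01-15 00:00:07.░┃━━━━━━━━━━━━━━━━━
┃2024-01-15 00:00:09.░┃ Tetris          
┃2024-01-15 00:00:13.░┃─────────────────
┃2024-01-15 00:00:14.░┃          │Next: 
┃2024-01-15 00:00:16.░┃          │▓▓    
┃2024-01-15 00:00:20.░┃          │ ▓▓   
┃2024-01-15 00:00:22.░┃          │      
┃2024-01-15 00:00:25.░┃          │      
┃2024-01-15 00:00:27.▼┃          │      
┗━━━━━━━━━━━━━━━━━━━━━┛          │Score:
                      ┃          │0     
                      ┃          │      
                      ┃          │      


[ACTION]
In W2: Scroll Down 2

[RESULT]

┏━━━━━━━━━━━━━━━━━━━━━┓  ┃ CalendarWidge
┃ FileViewer          ┃  ┠──────────────
┠─────────────────────┨  ┃        March 
┃2024-01-15 00:00:07.▲┃  ┃Mo Tu We Th Fr
┃2024-01-15 00:00:09.░┃  ┃ 1  2  3  4  5
┃2024-01-15 00:00:13.░┃━━━━━━━━━━━━━━━━━
┃2024-01-15 00:00:14.░┃ Tetris          
┃2024-01-15 00:00:16.█┃─────────────────
┃2024-01-15 00:00:20.░┃          │Next: 
┃2024-01-15 00:00:22.░┃          │▓▓    
┃2024-01-15 00:00:25.░┃          │ ▓▓   
┃2024-01-15 00:00:27.░┃          │      
┃2024-01-15 00:00:28.░┃          │      
┃2024-01-15 00:00:28.▼┃          │      
┗━━━━━━━━━━━━━━━━━━━━━┛          │Score:
                      ┃          │0     
                      ┃          │      
                      ┃          │      


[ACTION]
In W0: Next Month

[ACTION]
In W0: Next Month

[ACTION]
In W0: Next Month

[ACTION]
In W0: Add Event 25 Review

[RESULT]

┏━━━━━━━━━━━━━━━━━━━━━┓  ┃ CalendarWidge
┃ FileViewer          ┃  ┠──────────────
┠─────────────────────┨  ┃        June 2
┃2024-01-15 00:00:07.▲┃  ┃Mo Tu We Th Fr
┃2024-01-15 00:00:09.░┃  ┃    1  2  3  4
┃2024-01-15 00:00:13.░┃━━━━━━━━━━━━━━━━━
┃2024-01-15 00:00:14.░┃ Tetris          
┃2024-01-15 00:00:16.█┃─────────────────
┃2024-01-15 00:00:20.░┃          │Next: 
┃2024-01-15 00:00:22.░┃          │▓▓    
┃2024-01-15 00:00:25.░┃          │ ▓▓   
┃2024-01-15 00:00:27.░┃          │      
┃2024-01-15 00:00:28.░┃          │      
┃2024-01-15 00:00:28.▼┃          │      
┗━━━━━━━━━━━━━━━━━━━━━┛          │Score:
                      ┃          │0     
                      ┃          │      
                      ┃          │      


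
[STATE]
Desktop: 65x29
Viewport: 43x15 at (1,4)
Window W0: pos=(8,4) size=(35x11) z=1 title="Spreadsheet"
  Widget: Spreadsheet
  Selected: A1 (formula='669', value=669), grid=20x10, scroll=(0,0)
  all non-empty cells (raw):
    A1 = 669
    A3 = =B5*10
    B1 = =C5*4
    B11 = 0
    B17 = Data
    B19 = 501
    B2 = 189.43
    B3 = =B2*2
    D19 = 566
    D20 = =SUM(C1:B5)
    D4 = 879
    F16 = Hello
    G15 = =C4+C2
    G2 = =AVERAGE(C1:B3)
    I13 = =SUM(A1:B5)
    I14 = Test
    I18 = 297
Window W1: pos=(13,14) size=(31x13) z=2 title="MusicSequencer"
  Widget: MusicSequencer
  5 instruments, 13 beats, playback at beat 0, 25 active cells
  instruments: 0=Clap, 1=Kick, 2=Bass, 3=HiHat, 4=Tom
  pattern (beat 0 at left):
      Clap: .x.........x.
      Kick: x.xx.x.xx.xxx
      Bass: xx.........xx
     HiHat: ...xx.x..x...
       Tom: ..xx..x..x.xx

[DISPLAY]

       ┏━━━━━━━━━━━━━━━━━━━━━━━━━━━━━━━━━┓ 
       ┃ Spreadsheet                     ┃ 
       ┠─────────────────────────────────┨ 
       ┃A1: 669                          ┃ 
       ┃       A       B       C       D ┃ 
       ┃---------------------------------┃ 
       ┃  1    [669]       0       0     ┃ 
       ┃  2        0  189.43       0     ┃ 
       ┃  3        0  378.86       0     ┃ 
       ┃  4        0       0       0     ┃ 
       ┗━━━━┏━━━━━━━━━━━━━━━━━━━━━━━━━━━━━┓
            ┃ MusicSequencer              ┃
            ┠─────────────────────────────┨
            ┃      ▼123456789012          ┃
            ┃  Clap·█·········█·          ┃


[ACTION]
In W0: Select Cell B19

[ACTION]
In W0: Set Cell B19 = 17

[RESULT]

       ┏━━━━━━━━━━━━━━━━━━━━━━━━━━━━━━━━━┓ 
       ┃ Spreadsheet                     ┃ 
       ┠─────────────────────────────────┨ 
       ┃B19: 17                          ┃ 
       ┃       A       B       C       D ┃ 
       ┃---------------------------------┃ 
       ┃  1      669       0       0     ┃ 
       ┃  2        0  189.43       0     ┃ 
       ┃  3        0  378.86       0     ┃ 
       ┃  4        0       0       0     ┃ 
       ┗━━━━┏━━━━━━━━━━━━━━━━━━━━━━━━━━━━━┓
            ┃ MusicSequencer              ┃
            ┠─────────────────────────────┨
            ┃      ▼123456789012          ┃
            ┃  Clap·█·········█·          ┃


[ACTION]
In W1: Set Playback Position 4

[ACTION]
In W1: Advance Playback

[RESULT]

       ┏━━━━━━━━━━━━━━━━━━━━━━━━━━━━━━━━━┓ 
       ┃ Spreadsheet                     ┃ 
       ┠─────────────────────────────────┨ 
       ┃B19: 17                          ┃ 
       ┃       A       B       C       D ┃ 
       ┃---------------------------------┃ 
       ┃  1      669       0       0     ┃ 
       ┃  2        0  189.43       0     ┃ 
       ┃  3        0  378.86       0     ┃ 
       ┃  4        0       0       0     ┃ 
       ┗━━━━┏━━━━━━━━━━━━━━━━━━━━━━━━━━━━━┓
            ┃ MusicSequencer              ┃
            ┠─────────────────────────────┨
            ┃      01234▼6789012          ┃
            ┃  Clap·█·········█·          ┃


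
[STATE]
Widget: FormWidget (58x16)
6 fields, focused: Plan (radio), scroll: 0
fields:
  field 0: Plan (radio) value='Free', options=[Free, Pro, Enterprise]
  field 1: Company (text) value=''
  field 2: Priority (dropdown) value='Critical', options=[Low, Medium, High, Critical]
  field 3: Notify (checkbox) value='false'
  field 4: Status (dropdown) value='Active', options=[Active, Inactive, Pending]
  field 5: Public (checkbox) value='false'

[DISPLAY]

> Plan:       (●) Free  ( ) Pro  ( ) Enterprise           
  Company:    [                                          ]
  Priority:   [Critical                                 ▼]
  Notify:     [ ]                                         
  Status:     [Active                                   ▼]
  Public:     [ ]                                         
                                                          
                                                          
                                                          
                                                          
                                                          
                                                          
                                                          
                                                          
                                                          
                                                          


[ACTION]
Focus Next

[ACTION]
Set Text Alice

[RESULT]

  Plan:       (●) Free  ( ) Pro  ( ) Enterprise           
> Company:    [Alice                                     ]
  Priority:   [Critical                                 ▼]
  Notify:     [ ]                                         
  Status:     [Active                                   ▼]
  Public:     [ ]                                         
                                                          
                                                          
                                                          
                                                          
                                                          
                                                          
                                                          
                                                          
                                                          
                                                          


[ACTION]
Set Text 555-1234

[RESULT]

  Plan:       (●) Free  ( ) Pro  ( ) Enterprise           
> Company:    [555-1234                                  ]
  Priority:   [Critical                                 ▼]
  Notify:     [ ]                                         
  Status:     [Active                                   ▼]
  Public:     [ ]                                         
                                                          
                                                          
                                                          
                                                          
                                                          
                                                          
                                                          
                                                          
                                                          
                                                          


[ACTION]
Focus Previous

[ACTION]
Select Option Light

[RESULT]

> Plan:       (●) Free  ( ) Pro  ( ) Enterprise           
  Company:    [555-1234                                  ]
  Priority:   [Critical                                 ▼]
  Notify:     [ ]                                         
  Status:     [Active                                   ▼]
  Public:     [ ]                                         
                                                          
                                                          
                                                          
                                                          
                                                          
                                                          
                                                          
                                                          
                                                          
                                                          


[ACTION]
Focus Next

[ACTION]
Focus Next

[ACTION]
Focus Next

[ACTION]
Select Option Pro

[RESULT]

  Plan:       (●) Free  ( ) Pro  ( ) Enterprise           
  Company:    [555-1234                                  ]
  Priority:   [Critical                                 ▼]
> Notify:     [ ]                                         
  Status:     [Active                                   ▼]
  Public:     [ ]                                         
                                                          
                                                          
                                                          
                                                          
                                                          
                                                          
                                                          
                                                          
                                                          
                                                          


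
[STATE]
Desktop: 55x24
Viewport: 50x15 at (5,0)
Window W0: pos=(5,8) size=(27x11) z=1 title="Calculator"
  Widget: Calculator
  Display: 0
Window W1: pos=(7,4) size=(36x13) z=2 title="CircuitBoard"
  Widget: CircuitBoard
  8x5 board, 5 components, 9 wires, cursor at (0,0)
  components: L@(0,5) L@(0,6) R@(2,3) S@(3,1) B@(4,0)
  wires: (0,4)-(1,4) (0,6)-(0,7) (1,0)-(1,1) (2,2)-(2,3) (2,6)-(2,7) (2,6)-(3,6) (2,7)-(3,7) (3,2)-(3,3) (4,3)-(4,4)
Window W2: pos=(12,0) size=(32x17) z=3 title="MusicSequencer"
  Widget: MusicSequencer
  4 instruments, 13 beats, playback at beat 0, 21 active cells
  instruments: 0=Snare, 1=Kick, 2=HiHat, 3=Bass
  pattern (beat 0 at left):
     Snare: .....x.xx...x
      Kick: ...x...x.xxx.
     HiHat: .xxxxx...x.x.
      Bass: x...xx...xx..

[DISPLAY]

       ┏━━━━━━━━━━━━━━━━━━━━━━━━━━━━━━┓           
       ┃ MusicSequencer               ┃           
       ┠──────────────────────────────┨           
       ┃      ▼123456789012           ┃           
  ┏━━━━┃ Snare·····█·██···█           ┃           
  ┃ Cir┃  Kick···█···█·███·           ┃           
  ┠────┃ HiHat·█████···█·█·           ┃           
  ┃   0┃  Bass█···██···██··           ┃           
┏━┃0  [┃                              ┃           
┃ ┃    ┃                              ┃           
┠─┃1   ┃                              ┃           
┃ ┃    ┃                              ┃           
┃┌┃2   ┃                              ┃           
┃│┃    ┃                              ┃           
┃├┃3   ┃                              ┃           


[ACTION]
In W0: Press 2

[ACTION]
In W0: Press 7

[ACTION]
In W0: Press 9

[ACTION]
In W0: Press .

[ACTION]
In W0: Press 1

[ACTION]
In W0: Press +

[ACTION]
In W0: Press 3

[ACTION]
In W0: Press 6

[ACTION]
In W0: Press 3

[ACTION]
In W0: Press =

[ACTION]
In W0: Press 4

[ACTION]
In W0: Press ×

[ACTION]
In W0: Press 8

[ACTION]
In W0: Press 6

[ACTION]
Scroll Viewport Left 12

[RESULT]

            ┏━━━━━━━━━━━━━━━━━━━━━━━━━━━━━━┓      
            ┃ MusicSequencer               ┃      
            ┠──────────────────────────────┨      
            ┃      ▼123456789012           ┃      
       ┏━━━━┃ Snare·····█·██···█           ┃      
       ┃ Cir┃  Kick···█···█·███·           ┃      
       ┠────┃ HiHat·█████···█·█·           ┃      
       ┃   0┃  Bass█···██···██··           ┃      
     ┏━┃0  [┃                              ┃      
     ┃ ┃    ┃                              ┃      
     ┠─┃1   ┃                              ┃      
     ┃ ┃    ┃                              ┃      
     ┃┌┃2   ┃                              ┃      
     ┃│┃    ┃                              ┃      
     ┃├┃3   ┃                              ┃      


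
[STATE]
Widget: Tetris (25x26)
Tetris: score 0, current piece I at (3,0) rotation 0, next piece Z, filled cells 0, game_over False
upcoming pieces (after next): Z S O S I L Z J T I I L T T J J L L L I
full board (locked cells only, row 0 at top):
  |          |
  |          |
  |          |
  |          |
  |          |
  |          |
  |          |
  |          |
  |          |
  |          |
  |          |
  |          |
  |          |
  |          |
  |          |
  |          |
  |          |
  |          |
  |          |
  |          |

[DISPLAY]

   ████   │Next:         
          │▓▓            
          │ ▓▓           
          │              
          │              
          │              
          │Score:        
          │0             
          │              
          │              
          │              
          │              
          │              
          │              
          │              
          │              
          │              
          │              
          │              
          │              
          │              
          │              
          │              
          │              
          │              
          │              


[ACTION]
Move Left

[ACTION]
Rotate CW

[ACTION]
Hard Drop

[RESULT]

   ▓▓     │Next:         
    ▓▓    │▓▓            
          │ ▓▓           
          │              
          │              
          │              
          │Score:        
          │0             
          │              
          │              
          │              
          │              
          │              
          │              
          │              
          │              
  █       │              
  █       │              
  █       │              
  █       │              
          │              
          │              
          │              
          │              
          │              
          │              


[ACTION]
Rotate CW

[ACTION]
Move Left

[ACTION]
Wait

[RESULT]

          │Next:         
   ▓      │▓▓            
  ▓▓      │ ▓▓           
  ▓       │              
          │              
          │              
          │Score:        
          │0             
          │              
          │              
          │              
          │              
          │              
          │              
          │              
          │              
  █       │              
  █       │              
  █       │              
  █       │              
          │              
          │              
          │              
          │              
          │              
          │              


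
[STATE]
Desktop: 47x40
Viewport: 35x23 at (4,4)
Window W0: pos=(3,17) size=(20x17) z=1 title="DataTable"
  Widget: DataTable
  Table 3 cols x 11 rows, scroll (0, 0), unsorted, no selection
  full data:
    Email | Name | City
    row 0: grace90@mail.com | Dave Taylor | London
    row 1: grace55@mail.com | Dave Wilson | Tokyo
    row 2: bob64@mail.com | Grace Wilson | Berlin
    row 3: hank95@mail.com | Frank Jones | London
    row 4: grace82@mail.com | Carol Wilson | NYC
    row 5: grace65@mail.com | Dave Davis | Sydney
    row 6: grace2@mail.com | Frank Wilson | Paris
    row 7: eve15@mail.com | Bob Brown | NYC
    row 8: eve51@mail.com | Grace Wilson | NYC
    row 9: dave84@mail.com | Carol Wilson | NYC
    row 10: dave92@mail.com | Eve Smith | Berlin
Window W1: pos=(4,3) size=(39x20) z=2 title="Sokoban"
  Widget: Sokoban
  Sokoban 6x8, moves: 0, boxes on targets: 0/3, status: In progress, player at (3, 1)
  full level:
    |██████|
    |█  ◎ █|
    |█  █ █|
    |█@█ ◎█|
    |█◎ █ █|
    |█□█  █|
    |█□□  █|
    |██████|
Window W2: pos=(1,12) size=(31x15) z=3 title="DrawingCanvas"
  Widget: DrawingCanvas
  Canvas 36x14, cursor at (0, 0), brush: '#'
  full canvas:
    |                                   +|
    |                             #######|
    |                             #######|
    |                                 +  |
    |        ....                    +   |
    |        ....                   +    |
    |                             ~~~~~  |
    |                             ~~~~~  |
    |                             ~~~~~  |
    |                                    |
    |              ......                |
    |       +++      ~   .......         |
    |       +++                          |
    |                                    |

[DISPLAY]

┃ Sokoban                          
┠──────────────────────────────────
┃██████                            
┃█  ◎ █                            
┃█  █ █                            
┃█@█ ◎█                            
┃█◎ █ █                            
┃█□█  █                            
━━━━━━━━━━━━━━━━━━━━━━━━━━━┓       
rawingCanvas               ┃       
───────────────────────────┨       
                           ┃       
                           ┃       
                           ┃       
                           ┃       
      ....                 ┃       
      ....                 ┃       
                           ┃       
                           ┃━━━━━━━
                           ┃       
                           ┃       
            ......         ┃       
━━━━━━━━━━━━━━━━━━━━━━━━━━━┛       


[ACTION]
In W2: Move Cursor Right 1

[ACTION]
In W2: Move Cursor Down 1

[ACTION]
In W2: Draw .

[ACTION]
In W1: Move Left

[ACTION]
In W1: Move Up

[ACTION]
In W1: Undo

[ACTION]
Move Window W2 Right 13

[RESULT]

┃ Sokoban                          
┠──────────────────────────────────
┃██████                            
┃█  ◎ █                            
┃█  █ █                            
┃█@█ ◎█                            
┃█◎ █ █                            
┃█□█  █                            
┃█□□  █   ┏━━━━━━━━━━━━━━━━━━━━━━━━
┃██████   ┃ DrawingCanvas          
┃Moves: 0 ┠────────────────────────
┃         ┃                        
┃         ┃ .                      
┃         ┃                        
┃         ┃                        
┃         ┃        ....            
┃         ┃        ....            
┃         ┃                        
┗━━━━━━━━━┃                        
grace55@ma┃                        
bob64@mail┃                        
hank95@mai┃              ......    
grace82@ma┗━━━━━━━━━━━━━━━━━━━━━━━━


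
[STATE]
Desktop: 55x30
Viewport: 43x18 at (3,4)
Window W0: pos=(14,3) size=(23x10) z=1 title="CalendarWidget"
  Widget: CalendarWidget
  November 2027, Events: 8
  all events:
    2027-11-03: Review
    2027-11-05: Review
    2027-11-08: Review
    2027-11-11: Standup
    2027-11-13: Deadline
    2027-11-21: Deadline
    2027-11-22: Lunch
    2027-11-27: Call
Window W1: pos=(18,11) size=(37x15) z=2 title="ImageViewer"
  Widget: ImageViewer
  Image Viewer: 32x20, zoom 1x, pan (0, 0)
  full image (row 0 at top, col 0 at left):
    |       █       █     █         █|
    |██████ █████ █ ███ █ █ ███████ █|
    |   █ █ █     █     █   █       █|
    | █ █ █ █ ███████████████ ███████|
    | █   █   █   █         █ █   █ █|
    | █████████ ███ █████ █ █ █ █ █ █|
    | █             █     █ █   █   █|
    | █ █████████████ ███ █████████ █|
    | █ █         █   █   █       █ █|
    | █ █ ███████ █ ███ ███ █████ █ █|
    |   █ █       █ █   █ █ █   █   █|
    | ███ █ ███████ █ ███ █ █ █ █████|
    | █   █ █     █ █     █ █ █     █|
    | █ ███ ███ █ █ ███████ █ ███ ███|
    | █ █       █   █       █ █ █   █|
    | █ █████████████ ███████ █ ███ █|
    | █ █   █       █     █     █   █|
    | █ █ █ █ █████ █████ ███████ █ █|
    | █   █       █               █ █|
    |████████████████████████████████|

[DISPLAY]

           ┃ CalendarWidget      ┃         
           ┠─────────────────────┨         
           ┃    November 2027    ┃         
           ┃Mo Tu We Th Fr Sa Su ┃         
           ┃ 1  2  3*  4  5*  6  ┃         
           ┃ 8*  9 10 11* 12 13* ┃         
           ┃15 16 17 18 19 20 21*┃         
           ┃22*┏━━━━━━━━━━━━━━━━━━━━━━━━━━━
           ┗━━━┃ ImageViewer               
               ┠───────────────────────────
               ┃       █       █     █     
               ┃██████ █████ █ ███ █ █ ████
               ┃   █ █ █     █     █   █   
               ┃ █ █ █ █ ███████████████ ██
               ┃ █   █   █   █         █ █ 
               ┃ █████████ ███ █████ █ █ █ 
               ┃ █             █     █ █   
               ┃ █ █████████████ ███ ██████


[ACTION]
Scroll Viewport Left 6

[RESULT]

              ┃ CalendarWidget      ┃      
              ┠─────────────────────┨      
              ┃    November 2027    ┃      
              ┃Mo Tu We Th Fr Sa Su ┃      
              ┃ 1  2  3*  4  5*  6  ┃      
              ┃ 8*  9 10 11* 12 13* ┃      
              ┃15 16 17 18 19 20 21*┃      
              ┃22*┏━━━━━━━━━━━━━━━━━━━━━━━━
              ┗━━━┃ ImageViewer            
                  ┠────────────────────────
                  ┃       █       █     █  
                  ┃██████ █████ █ ███ █ █ █
                  ┃   █ █ █     █     █   █
                  ┃ █ █ █ █ ███████████████
                  ┃ █   █   █   █         █
                  ┃ █████████ ███ █████ █ █
                  ┃ █             █     █ █
                  ┃ █ █████████████ ███ ███


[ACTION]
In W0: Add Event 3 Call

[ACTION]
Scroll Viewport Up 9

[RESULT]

                                           
                                           
                                           
              ┏━━━━━━━━━━━━━━━━━━━━━┓      
              ┃ CalendarWidget      ┃      
              ┠─────────────────────┨      
              ┃    November 2027    ┃      
              ┃Mo Tu We Th Fr Sa Su ┃      
              ┃ 1  2  3*  4  5*  6  ┃      
              ┃ 8*  9 10 11* 12 13* ┃      
              ┃15 16 17 18 19 20 21*┃      
              ┃22*┏━━━━━━━━━━━━━━━━━━━━━━━━
              ┗━━━┃ ImageViewer            
                  ┠────────────────────────
                  ┃       █       █     █  
                  ┃██████ █████ █ ███ █ █ █
                  ┃   █ █ █     █     █   █
                  ┃ █ █ █ █ ███████████████


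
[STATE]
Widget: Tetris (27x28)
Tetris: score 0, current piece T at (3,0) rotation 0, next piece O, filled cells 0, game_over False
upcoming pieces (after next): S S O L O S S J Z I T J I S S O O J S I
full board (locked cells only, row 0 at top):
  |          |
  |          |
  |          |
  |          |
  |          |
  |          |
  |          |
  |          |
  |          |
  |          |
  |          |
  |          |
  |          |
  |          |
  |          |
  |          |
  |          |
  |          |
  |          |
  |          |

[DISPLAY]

    ▒     │Next:           
   ▒▒▒    │▓▓              
          │▓▓              
          │                
          │                
          │                
          │Score:          
          │0               
          │                
          │                
          │                
          │                
          │                
          │                
          │                
          │                
          │                
          │                
          │                
          │                
          │                
          │                
          │                
          │                
          │                
          │                
          │                
          │                


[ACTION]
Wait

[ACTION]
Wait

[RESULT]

          │Next:           
          │▓▓              
    ▒     │▓▓              
   ▒▒▒    │                
          │                
          │                
          │Score:          
          │0               
          │                
          │                
          │                
          │                
          │                
          │                
          │                
          │                
          │                
          │                
          │                
          │                
          │                
          │                
          │                
          │                
          │                
          │                
          │                
          │                


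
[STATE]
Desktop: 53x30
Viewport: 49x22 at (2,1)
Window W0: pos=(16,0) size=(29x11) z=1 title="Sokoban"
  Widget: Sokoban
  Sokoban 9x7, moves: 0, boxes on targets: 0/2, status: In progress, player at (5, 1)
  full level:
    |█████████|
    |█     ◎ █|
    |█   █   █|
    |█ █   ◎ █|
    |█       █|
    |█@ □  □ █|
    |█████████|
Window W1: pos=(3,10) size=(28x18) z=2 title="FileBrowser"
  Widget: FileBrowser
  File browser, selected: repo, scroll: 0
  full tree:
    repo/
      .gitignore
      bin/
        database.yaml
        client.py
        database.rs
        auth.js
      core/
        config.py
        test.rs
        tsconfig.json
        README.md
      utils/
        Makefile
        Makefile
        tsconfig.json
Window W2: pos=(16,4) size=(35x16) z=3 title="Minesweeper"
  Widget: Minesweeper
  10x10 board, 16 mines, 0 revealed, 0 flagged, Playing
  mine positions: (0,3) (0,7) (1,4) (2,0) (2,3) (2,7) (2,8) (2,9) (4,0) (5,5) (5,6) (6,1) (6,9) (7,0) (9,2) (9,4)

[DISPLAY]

              ┃ Sokoban                   ┃      
              ┠───────────────────────────┨      
              ┃█████████                  ┃      
              ┏━━━━━━━━━━━━━━━━━━━━━━━━━━━━━━━━━┓
              ┃ Minesweeper                     ┃
              ┠─────────────────────────────────┨
              ┃■■■■■■■■■■                       ┃
              ┃■■■■■■■■■■                       ┃
              ┃■■■■■■■■■■                       ┃
 ┏━━━━━━━━━━━━┃■■■■■■■■■■                       ┃
 ┃ FileBrowser┃■■■■■■■■■■                       ┃
 ┠────────────┃■■■■■■■■■■                       ┃
 ┃> [-] repo/ ┃■■■■■■■■■■                       ┃
 ┃    .gitigno┃■■■■■■■■■■                       ┃
 ┃    [+] bin/┃■■■■■■■■■■                       ┃
 ┃    [+] core┃■■■■■■■■■■                       ┃
 ┃    [+] util┃                                 ┃
 ┃            ┃                                 ┃
 ┃            ┗━━━━━━━━━━━━━━━━━━━━━━━━━━━━━━━━━┛
 ┃                          ┃                    
 ┃                          ┃                    
 ┃                          ┃                    


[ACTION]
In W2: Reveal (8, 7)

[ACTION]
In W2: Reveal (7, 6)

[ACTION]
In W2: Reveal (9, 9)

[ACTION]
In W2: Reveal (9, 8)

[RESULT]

              ┃ Sokoban                   ┃      
              ┠───────────────────────────┨      
              ┃█████████                  ┃      
              ┏━━━━━━━━━━━━━━━━━━━━━━━━━━━━━━━━━┓
              ┃ Minesweeper                     ┃
              ┠─────────────────────────────────┨
              ┃■■■■■■■■■■                       ┃
              ┃■■■■■■■■■■                       ┃
              ┃■■■■■■■■■■                       ┃
 ┏━━━━━━━━━━━━┃■2111■■■■■                       ┃
 ┃ FileBrowser┃■1  1■■■■■                       ┃
 ┠────────────┃■21 1■■■■■                       ┃
 ┃> [-] repo/ ┃■■1 12211■                       ┃
 ┃    .gitigno┃■■1     11                       ┃
 ┃    [+] bin/┃■■1211                           ┃
 ┃    [+] core┃■■■■■1                           ┃
 ┃    [+] util┃                                 ┃
 ┃            ┃                                 ┃
 ┃            ┗━━━━━━━━━━━━━━━━━━━━━━━━━━━━━━━━━┛
 ┃                          ┃                    
 ┃                          ┃                    
 ┃                          ┃                    


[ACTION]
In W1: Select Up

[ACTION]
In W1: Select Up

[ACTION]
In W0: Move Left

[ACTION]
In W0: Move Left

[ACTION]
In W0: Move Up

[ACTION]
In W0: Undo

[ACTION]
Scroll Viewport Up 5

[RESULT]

              ┏━━━━━━━━━━━━━━━━━━━━━━━━━━━┓      
              ┃ Sokoban                   ┃      
              ┠───────────────────────────┨      
              ┃█████████                  ┃      
              ┏━━━━━━━━━━━━━━━━━━━━━━━━━━━━━━━━━┓
              ┃ Minesweeper                     ┃
              ┠─────────────────────────────────┨
              ┃■■■■■■■■■■                       ┃
              ┃■■■■■■■■■■                       ┃
              ┃■■■■■■■■■■                       ┃
 ┏━━━━━━━━━━━━┃■2111■■■■■                       ┃
 ┃ FileBrowser┃■1  1■■■■■                       ┃
 ┠────────────┃■21 1■■■■■                       ┃
 ┃> [-] repo/ ┃■■1 12211■                       ┃
 ┃    .gitigno┃■■1     11                       ┃
 ┃    [+] bin/┃■■1211                           ┃
 ┃    [+] core┃■■■■■1                           ┃
 ┃    [+] util┃                                 ┃
 ┃            ┃                                 ┃
 ┃            ┗━━━━━━━━━━━━━━━━━━━━━━━━━━━━━━━━━┛
 ┃                          ┃                    
 ┃                          ┃                    
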